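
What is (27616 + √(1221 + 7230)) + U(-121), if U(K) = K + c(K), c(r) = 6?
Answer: 27501 + 3*√939 ≈ 27593.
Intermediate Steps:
U(K) = 6 + K (U(K) = K + 6 = 6 + K)
(27616 + √(1221 + 7230)) + U(-121) = (27616 + √(1221 + 7230)) + (6 - 121) = (27616 + √8451) - 115 = (27616 + 3*√939) - 115 = 27501 + 3*√939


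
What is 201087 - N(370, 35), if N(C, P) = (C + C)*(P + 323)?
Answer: -63833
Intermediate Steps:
N(C, P) = 2*C*(323 + P) (N(C, P) = (2*C)*(323 + P) = 2*C*(323 + P))
201087 - N(370, 35) = 201087 - 2*370*(323 + 35) = 201087 - 2*370*358 = 201087 - 1*264920 = 201087 - 264920 = -63833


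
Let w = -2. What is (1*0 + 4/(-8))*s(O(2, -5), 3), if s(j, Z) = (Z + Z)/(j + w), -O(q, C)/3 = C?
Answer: -3/13 ≈ -0.23077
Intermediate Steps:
O(q, C) = -3*C
s(j, Z) = 2*Z/(-2 + j) (s(j, Z) = (Z + Z)/(j - 2) = (2*Z)/(-2 + j) = 2*Z/(-2 + j))
(1*0 + 4/(-8))*s(O(2, -5), 3) = (1*0 + 4/(-8))*(2*3/(-2 - 3*(-5))) = (0 + 4*(-1/8))*(2*3/(-2 + 15)) = (0 - 1/2)*(2*3/13) = -3/13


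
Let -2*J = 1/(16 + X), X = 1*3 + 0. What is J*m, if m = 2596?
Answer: -1298/19 ≈ -68.316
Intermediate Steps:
X = 3 (X = 3 + 0 = 3)
J = -1/38 (J = -1/(2*(16 + 3)) = -½/19 = -½*1/19 = -1/38 ≈ -0.026316)
J*m = -1/38*2596 = -1298/19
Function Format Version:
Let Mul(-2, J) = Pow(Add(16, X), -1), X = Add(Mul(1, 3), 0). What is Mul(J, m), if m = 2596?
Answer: Rational(-1298, 19) ≈ -68.316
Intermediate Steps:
X = 3 (X = Add(3, 0) = 3)
J = Rational(-1, 38) (J = Mul(Rational(-1, 2), Pow(Add(16, 3), -1)) = Mul(Rational(-1, 2), Pow(19, -1)) = Mul(Rational(-1, 2), Rational(1, 19)) = Rational(-1, 38) ≈ -0.026316)
Mul(J, m) = Mul(Rational(-1, 38), 2596) = Rational(-1298, 19)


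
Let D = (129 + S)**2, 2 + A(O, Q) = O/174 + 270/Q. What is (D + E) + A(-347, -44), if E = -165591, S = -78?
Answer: -155991125/957 ≈ -1.6300e+5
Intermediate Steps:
A(O, Q) = -2 + 270/Q + O/174 (A(O, Q) = -2 + (O/174 + 270/Q) = -2 + (270/Q + O/174) = -2 + 270/Q + O/174)
D = 2601 (D = (129 - 78)**2 = 51**2 = 2601)
(D + E) + A(-347, -44) = (2601 - 165591) + (-2 + 270/(-44) + (1/174)*(-347)) = -162990 + (-2 + 270*(-1/44) - 347/174) = -162990 + (-2 - 135/22 - 347/174) = -162990 - 9695/957 = -155991125/957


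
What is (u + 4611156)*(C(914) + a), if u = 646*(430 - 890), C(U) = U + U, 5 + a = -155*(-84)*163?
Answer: 9163285565668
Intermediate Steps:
a = 2122255 (a = -5 - 155*(-84)*163 = -5 + 13020*163 = -5 + 2122260 = 2122255)
C(U) = 2*U
u = -297160 (u = 646*(-460) = -297160)
(u + 4611156)*(C(914) + a) = (-297160 + 4611156)*(2*914 + 2122255) = 4313996*(1828 + 2122255) = 4313996*2124083 = 9163285565668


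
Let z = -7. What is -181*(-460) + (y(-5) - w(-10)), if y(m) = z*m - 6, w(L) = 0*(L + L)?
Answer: 83289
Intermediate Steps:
w(L) = 0 (w(L) = 0*(2*L) = 0)
y(m) = -6 - 7*m (y(m) = -7*m - 6 = -6 - 7*m)
-181*(-460) + (y(-5) - w(-10)) = -181*(-460) + ((-6 - 7*(-5)) - 1*0) = 83260 + ((-6 + 35) + 0) = 83260 + (29 + 0) = 83260 + 29 = 83289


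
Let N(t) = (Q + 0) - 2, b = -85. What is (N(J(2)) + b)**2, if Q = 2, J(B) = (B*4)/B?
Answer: 7225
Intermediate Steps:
J(B) = 4 (J(B) = (4*B)/B = 4)
N(t) = 0 (N(t) = (2 + 0) - 2 = 2 - 2 = 0)
(N(J(2)) + b)**2 = (0 - 85)**2 = (-85)**2 = 7225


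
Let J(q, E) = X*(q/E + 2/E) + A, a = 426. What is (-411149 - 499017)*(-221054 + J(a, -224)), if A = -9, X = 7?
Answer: 804864799713/4 ≈ 2.0122e+11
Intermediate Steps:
J(q, E) = -9 + 14/E + 7*q/E (J(q, E) = 7*(q/E + 2/E) - 9 = 7*(2/E + q/E) - 9 = (14/E + 7*q/E) - 9 = -9 + 14/E + 7*q/E)
(-411149 - 499017)*(-221054 + J(a, -224)) = (-411149 - 499017)*(-221054 + (14 - 9*(-224) + 7*426)/(-224)) = -910166*(-221054 - (14 + 2016 + 2982)/224) = -910166*(-221054 - 1/224*5012) = -910166*(-221054 - 179/8) = -910166*(-1768611/8) = 804864799713/4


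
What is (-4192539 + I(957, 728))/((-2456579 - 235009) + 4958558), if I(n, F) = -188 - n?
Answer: -2096842/1133485 ≈ -1.8499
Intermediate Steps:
(-4192539 + I(957, 728))/((-2456579 - 235009) + 4958558) = (-4192539 + (-188 - 1*957))/((-2456579 - 235009) + 4958558) = (-4192539 + (-188 - 957))/(-2691588 + 4958558) = (-4192539 - 1145)/2266970 = -4193684*1/2266970 = -2096842/1133485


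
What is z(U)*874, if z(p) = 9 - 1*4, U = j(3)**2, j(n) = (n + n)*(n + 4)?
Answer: 4370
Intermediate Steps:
j(n) = 2*n*(4 + n) (j(n) = (2*n)*(4 + n) = 2*n*(4 + n))
U = 1764 (U = (2*3*(4 + 3))**2 = (2*3*7)**2 = 42**2 = 1764)
z(p) = 5 (z(p) = 9 - 4 = 5)
z(U)*874 = 5*874 = 4370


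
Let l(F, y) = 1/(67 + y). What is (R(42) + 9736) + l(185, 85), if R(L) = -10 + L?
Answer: 1484737/152 ≈ 9768.0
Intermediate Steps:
(R(42) + 9736) + l(185, 85) = ((-10 + 42) + 9736) + 1/(67 + 85) = (32 + 9736) + 1/152 = 9768 + 1/152 = 1484737/152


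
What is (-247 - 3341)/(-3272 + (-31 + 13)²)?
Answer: 897/737 ≈ 1.2171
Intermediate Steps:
(-247 - 3341)/(-3272 + (-31 + 13)²) = -3588/(-3272 + (-18)²) = -3588/(-3272 + 324) = -3588/(-2948) = -3588*(-1/2948) = 897/737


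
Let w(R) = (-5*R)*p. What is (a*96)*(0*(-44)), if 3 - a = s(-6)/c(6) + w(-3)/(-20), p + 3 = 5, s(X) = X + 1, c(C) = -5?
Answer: 0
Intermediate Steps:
s(X) = 1 + X
p = 2 (p = -3 + 5 = 2)
w(R) = -10*R (w(R) = -5*R*2 = -10*R)
a = 7/2 (a = 3 - ((1 - 6)/(-5) - 10*(-3)/(-20)) = 3 - (-5*(-⅕) + 30*(-1/20)) = 3 - (1 - 3/2) = 3 - 1*(-½) = 3 + ½ = 7/2 ≈ 3.5000)
(a*96)*(0*(-44)) = ((7/2)*96)*(0*(-44)) = 336*0 = 0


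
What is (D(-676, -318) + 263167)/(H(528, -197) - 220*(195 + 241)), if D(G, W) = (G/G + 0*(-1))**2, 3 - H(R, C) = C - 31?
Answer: -263168/95689 ≈ -2.7502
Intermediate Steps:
H(R, C) = 34 - C (H(R, C) = 3 - (C - 31) = 3 - (-31 + C) = 3 + (31 - C) = 34 - C)
D(G, W) = 1 (D(G, W) = (1 + 0)**2 = 1**2 = 1)
(D(-676, -318) + 263167)/(H(528, -197) - 220*(195 + 241)) = (1 + 263167)/((34 - 1*(-197)) - 220*(195 + 241)) = 263168/((34 + 197) - 220*436) = 263168/(231 - 95920) = 263168/(-95689) = 263168*(-1/95689) = -263168/95689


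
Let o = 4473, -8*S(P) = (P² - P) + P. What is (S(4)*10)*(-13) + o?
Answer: 4733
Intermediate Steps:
S(P) = -P²/8 (S(P) = -((P² - P) + P)/8 = -P²/8)
(S(4)*10)*(-13) + o = (-⅛*4²*10)*(-13) + 4473 = (-⅛*16*10)*(-13) + 4473 = -2*10*(-13) + 4473 = -20*(-13) + 4473 = 260 + 4473 = 4733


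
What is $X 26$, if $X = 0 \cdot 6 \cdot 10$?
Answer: $0$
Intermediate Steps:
$X = 0$ ($X = 0 \cdot 10 = 0$)
$X 26 = 0 \cdot 26 = 0$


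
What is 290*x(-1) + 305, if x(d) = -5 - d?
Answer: -855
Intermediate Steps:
290*x(-1) + 305 = 290*(-5 - 1*(-1)) + 305 = 290*(-5 + 1) + 305 = 290*(-4) + 305 = -1160 + 305 = -855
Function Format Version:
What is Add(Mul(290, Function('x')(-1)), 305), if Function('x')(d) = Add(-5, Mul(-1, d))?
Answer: -855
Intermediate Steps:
Add(Mul(290, Function('x')(-1)), 305) = Add(Mul(290, Add(-5, Mul(-1, -1))), 305) = Add(Mul(290, Add(-5, 1)), 305) = Add(Mul(290, -4), 305) = Add(-1160, 305) = -855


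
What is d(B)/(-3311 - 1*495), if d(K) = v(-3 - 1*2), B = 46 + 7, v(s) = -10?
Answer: 5/1903 ≈ 0.0026274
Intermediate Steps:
B = 53
d(K) = -10
d(B)/(-3311 - 1*495) = -10/(-3311 - 1*495) = -10/(-3311 - 495) = -10/(-3806) = -10*(-1/3806) = 5/1903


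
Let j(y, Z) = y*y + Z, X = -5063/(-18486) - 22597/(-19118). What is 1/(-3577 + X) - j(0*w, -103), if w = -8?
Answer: 411885508982/3998899295 ≈ 103.00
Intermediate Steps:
X = 1628236/1118403 (X = -5063*(-1/18486) - 22597*(-1/19118) = 5063/18486 + 22597/19118 = 1628236/1118403 ≈ 1.4559)
j(y, Z) = Z + y**2 (j(y, Z) = y**2 + Z = Z + y**2)
1/(-3577 + X) - j(0*w, -103) = 1/(-3577 + 1628236/1118403) - (-103 + (0*(-8))**2) = 1/(-3998899295/1118403) - (-103 + 0**2) = -1118403/3998899295 - (-103 + 0) = -1118403/3998899295 - 1*(-103) = -1118403/3998899295 + 103 = 411885508982/3998899295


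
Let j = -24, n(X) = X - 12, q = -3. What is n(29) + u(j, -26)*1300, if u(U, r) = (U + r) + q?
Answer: -68883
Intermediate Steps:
n(X) = -12 + X
u(U, r) = -3 + U + r (u(U, r) = (U + r) - 3 = -3 + U + r)
n(29) + u(j, -26)*1300 = (-12 + 29) + (-3 - 24 - 26)*1300 = 17 - 53*1300 = 17 - 68900 = -68883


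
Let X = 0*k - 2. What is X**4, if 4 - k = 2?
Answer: 16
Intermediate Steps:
k = 2 (k = 4 - 1*2 = 4 - 2 = 2)
X = -2 (X = 0*2 - 2 = 0 - 2 = -2)
X**4 = (-2)**4 = 16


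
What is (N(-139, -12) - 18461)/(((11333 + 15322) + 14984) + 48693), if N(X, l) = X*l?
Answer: -16793/90332 ≈ -0.18590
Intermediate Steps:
(N(-139, -12) - 18461)/(((11333 + 15322) + 14984) + 48693) = (-139*(-12) - 18461)/(((11333 + 15322) + 14984) + 48693) = (1668 - 18461)/((26655 + 14984) + 48693) = -16793/(41639 + 48693) = -16793/90332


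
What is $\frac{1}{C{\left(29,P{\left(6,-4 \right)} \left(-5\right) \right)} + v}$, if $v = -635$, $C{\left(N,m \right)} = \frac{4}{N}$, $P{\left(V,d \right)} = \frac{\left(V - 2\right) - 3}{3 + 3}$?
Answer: $- \frac{29}{18411} \approx -0.0015751$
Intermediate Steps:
$P{\left(V,d \right)} = - \frac{5}{6} + \frac{V}{6}$ ($P{\left(V,d \right)} = \frac{\left(-2 + V\right) - 3}{6} = \left(-5 + V\right) \frac{1}{6} = - \frac{5}{6} + \frac{V}{6}$)
$\frac{1}{C{\left(29,P{\left(6,-4 \right)} \left(-5\right) \right)} + v} = \frac{1}{\frac{4}{29} - 635} = \frac{1}{- \frac{18411}{29}} = - \frac{29}{18411}$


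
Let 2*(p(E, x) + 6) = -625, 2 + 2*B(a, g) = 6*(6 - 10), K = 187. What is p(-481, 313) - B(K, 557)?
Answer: -611/2 ≈ -305.50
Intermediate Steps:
B(a, g) = -13 (B(a, g) = -1 + (6*(6 - 10))/2 = -1 + (6*(-4))/2 = -1 + (1/2)*(-24) = -1 - 12 = -13)
p(E, x) = -637/2 (p(E, x) = -6 + (1/2)*(-625) = -6 - 625/2 = -637/2)
p(-481, 313) - B(K, 557) = -637/2 - 1*(-13) = -637/2 + 13 = -611/2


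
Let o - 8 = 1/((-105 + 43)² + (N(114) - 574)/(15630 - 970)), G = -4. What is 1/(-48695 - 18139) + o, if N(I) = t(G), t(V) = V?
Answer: 5021834499407/627710074218 ≈ 8.0002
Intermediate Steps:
N(I) = -4
o = 225417178/28176231 (o = 8 + 1/((-105 + 43)² + (-4 - 574)/(15630 - 970)) = 8 + 1/((-62)² - 578/14660) = 8 + 1/(3844 - 578*1/14660) = 8 + 1/(3844 - 289/7330) = 8 + 1/(28176231/7330) = 8 + 7330/28176231 = 225417178/28176231 ≈ 8.0003)
1/(-48695 - 18139) + o = 1/(-48695 - 18139) + 225417178/28176231 = 1/(-66834) + 225417178/28176231 = -1/66834 + 225417178/28176231 = 5021834499407/627710074218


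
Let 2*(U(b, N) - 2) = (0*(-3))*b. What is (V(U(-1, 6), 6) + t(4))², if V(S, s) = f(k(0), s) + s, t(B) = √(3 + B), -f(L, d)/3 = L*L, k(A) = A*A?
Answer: (6 + √7)² ≈ 74.749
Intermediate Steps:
k(A) = A²
f(L, d) = -3*L² (f(L, d) = -3*L*L = -3*L²)
U(b, N) = 2 (U(b, N) = 2 + ((0*(-3))*b)/2 = 2 + (0*b)/2 = 2 + (½)*0 = 2 + 0 = 2)
V(S, s) = s (V(S, s) = -3*(0²)² + s = -3*0² + s = -3*0 + s = 0 + s = s)
(V(U(-1, 6), 6) + t(4))² = (6 + √(3 + 4))² = (6 + √7)²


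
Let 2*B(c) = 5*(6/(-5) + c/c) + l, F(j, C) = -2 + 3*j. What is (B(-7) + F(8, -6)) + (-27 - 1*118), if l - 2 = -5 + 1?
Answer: -249/2 ≈ -124.50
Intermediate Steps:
l = -2 (l = 2 + (-5 + 1) = 2 - 4 = -2)
B(c) = -3/2 (B(c) = (5*(6/(-5) + c/c) - 2)/2 = (5*(6*(-⅕) + 1) - 2)/2 = (5*(-6/5 + 1) - 2)/2 = (5*(-⅕) - 2)/2 = (-1 - 2)/2 = (½)*(-3) = -3/2)
(B(-7) + F(8, -6)) + (-27 - 1*118) = (-3/2 + (-2 + 3*8)) + (-27 - 1*118) = (-3/2 + (-2 + 24)) + (-27 - 118) = (-3/2 + 22) - 145 = 41/2 - 145 = -249/2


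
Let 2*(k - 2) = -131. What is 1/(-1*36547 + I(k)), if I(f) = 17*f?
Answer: -2/75253 ≈ -2.6577e-5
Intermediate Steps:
k = -127/2 (k = 2 + (½)*(-131) = 2 - 131/2 = -127/2 ≈ -63.500)
1/(-1*36547 + I(k)) = 1/(-1*36547 + 17*(-127/2)) = 1/(-36547 - 2159/2) = 1/(-75253/2) = -2/75253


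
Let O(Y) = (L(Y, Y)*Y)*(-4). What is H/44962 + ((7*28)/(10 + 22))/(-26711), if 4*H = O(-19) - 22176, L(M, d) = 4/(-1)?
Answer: -601564849/4803919928 ≈ -0.12522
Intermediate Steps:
L(M, d) = -4 (L(M, d) = 4*(-1) = -4)
O(Y) = 16*Y (O(Y) = -4*Y*(-4) = 16*Y)
H = -5620 (H = (16*(-19) - 22176)/4 = (-304 - 22176)/4 = (1/4)*(-22480) = -5620)
H/44962 + ((7*28)/(10 + 22))/(-26711) = -5620/44962 + ((7*28)/(10 + 22))/(-26711) = -5620*1/44962 + (196/32)*(-1/26711) = -2810/22481 + (196*(1/32))*(-1/26711) = -2810/22481 + (49/8)*(-1/26711) = -2810/22481 - 49/213688 = -601564849/4803919928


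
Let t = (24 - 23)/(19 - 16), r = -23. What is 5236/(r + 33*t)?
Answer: -1309/3 ≈ -436.33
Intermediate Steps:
t = 1/3 ≈ 0.33333
5236/(r + 33*t) = 5236/(-23 + 33*(1/3)) = 5236/(-23 + 11) = 5236/(-12) = 5236*(-1/12) = -1309/3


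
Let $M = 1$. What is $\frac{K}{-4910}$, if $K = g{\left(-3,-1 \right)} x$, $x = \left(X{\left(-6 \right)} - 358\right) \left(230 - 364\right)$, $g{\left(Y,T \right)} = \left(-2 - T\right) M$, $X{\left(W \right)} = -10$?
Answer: $\frac{24656}{2455} \approx 10.043$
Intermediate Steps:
$g{\left(Y,T \right)} = -2 - T$ ($g{\left(Y,T \right)} = \left(-2 - T\right) 1 = -2 - T$)
$x = 49312$ ($x = \left(-10 - 358\right) \left(230 - 364\right) = \left(-368\right) \left(-134\right) = 49312$)
$K = -49312$ ($K = \left(-2 - -1\right) 49312 = \left(-2 + 1\right) 49312 = \left(-1\right) 49312 = -49312$)
$\frac{K}{-4910} = - \frac{49312}{-4910} = \left(-49312\right) \left(- \frac{1}{4910}\right) = \frac{24656}{2455}$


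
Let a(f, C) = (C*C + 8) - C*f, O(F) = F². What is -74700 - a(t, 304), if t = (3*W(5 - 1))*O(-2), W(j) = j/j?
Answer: -163476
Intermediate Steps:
W(j) = 1
t = 12 (t = (3*1)*(-2)² = 3*4 = 12)
a(f, C) = 8 + C² - C*f (a(f, C) = (C² + 8) - C*f = (8 + C²) - C*f = 8 + C² - C*f)
-74700 - a(t, 304) = -74700 - (8 + 304² - 1*304*12) = -74700 - (8 + 92416 - 3648) = -74700 - 1*88776 = -74700 - 88776 = -163476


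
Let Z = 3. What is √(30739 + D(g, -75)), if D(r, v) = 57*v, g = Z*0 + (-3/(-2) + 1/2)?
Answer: 4*√1654 ≈ 162.68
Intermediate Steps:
g = 2 (g = 3*0 + (-3/(-2) + 1/2) = 0 + (-3*(-½) + 1*(½)) = 0 + (3/2 + ½) = 0 + 2 = 2)
√(30739 + D(g, -75)) = √(30739 + 57*(-75)) = √(30739 - 4275) = √26464 = 4*√1654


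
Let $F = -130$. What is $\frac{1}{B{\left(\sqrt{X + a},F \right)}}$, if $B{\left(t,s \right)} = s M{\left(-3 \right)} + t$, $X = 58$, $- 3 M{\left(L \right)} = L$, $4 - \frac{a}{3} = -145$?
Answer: $- \frac{26}{3279} - \frac{\sqrt{505}}{16395} \approx -0.0092999$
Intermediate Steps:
$a = 447$ ($a = 12 - -435 = 12 + 435 = 447$)
$M{\left(L \right)} = - \frac{L}{3}$
$B{\left(t,s \right)} = s + t$ ($B{\left(t,s \right)} = s \left(\left(- \frac{1}{3}\right) \left(-3\right)\right) + t = s 1 + t = s + t$)
$\frac{1}{B{\left(\sqrt{X + a},F \right)}} = \frac{1}{-130 + \sqrt{58 + 447}} = \frac{1}{-130 + \sqrt{505}}$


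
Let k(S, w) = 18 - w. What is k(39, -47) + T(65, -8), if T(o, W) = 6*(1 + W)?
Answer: 23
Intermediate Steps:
T(o, W) = 6 + 6*W
k(39, -47) + T(65, -8) = (18 - 1*(-47)) + (6 + 6*(-8)) = (18 + 47) + (6 - 48) = 65 - 42 = 23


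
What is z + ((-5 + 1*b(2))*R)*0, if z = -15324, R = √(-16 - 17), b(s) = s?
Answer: -15324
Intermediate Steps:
R = I*√33 (R = √(-33) = I*√33 ≈ 5.7446*I)
z + ((-5 + 1*b(2))*R)*0 = -15324 + ((-5 + 1*2)*(I*√33))*0 = -15324 + ((-5 + 2)*(I*√33))*0 = -15324 - 3*I*√33*0 = -15324 + 0 = -15324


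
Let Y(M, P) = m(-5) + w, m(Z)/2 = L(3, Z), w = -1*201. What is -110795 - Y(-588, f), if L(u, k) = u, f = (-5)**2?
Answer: -110600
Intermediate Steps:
w = -201
f = 25
m(Z) = 6 (m(Z) = 2*3 = 6)
Y(M, P) = -195 (Y(M, P) = 6 - 201 = -195)
-110795 - Y(-588, f) = -110795 - 1*(-195) = -110795 + 195 = -110600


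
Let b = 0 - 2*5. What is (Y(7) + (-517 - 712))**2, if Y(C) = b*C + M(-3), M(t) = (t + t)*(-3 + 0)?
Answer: 1640961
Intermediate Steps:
M(t) = -6*t (M(t) = (2*t)*(-3) = -6*t)
b = -10 (b = 0 - 10 = -10)
Y(C) = 18 - 10*C (Y(C) = -10*C - 6*(-3) = -10*C + 18 = 18 - 10*C)
(Y(7) + (-517 - 712))**2 = ((18 - 10*7) + (-517 - 712))**2 = ((18 - 70) - 1229)**2 = (-52 - 1229)**2 = (-1281)**2 = 1640961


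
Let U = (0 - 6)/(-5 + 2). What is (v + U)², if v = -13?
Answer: 121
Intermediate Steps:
U = 2 (U = -6/(-3) = -6*(-⅓) = 2)
(v + U)² = (-13 + 2)² = (-11)² = 121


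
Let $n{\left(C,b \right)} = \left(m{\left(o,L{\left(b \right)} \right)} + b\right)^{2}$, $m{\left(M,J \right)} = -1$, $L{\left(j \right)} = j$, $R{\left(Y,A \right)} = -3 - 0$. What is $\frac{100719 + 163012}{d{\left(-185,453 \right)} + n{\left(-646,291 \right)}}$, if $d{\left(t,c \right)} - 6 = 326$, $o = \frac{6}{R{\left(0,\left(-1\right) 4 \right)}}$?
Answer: $\frac{263731}{84432} \approx 3.1236$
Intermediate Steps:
$R{\left(Y,A \right)} = -3$ ($R{\left(Y,A \right)} = -3 + 0 = -3$)
$o = -2$ ($o = \frac{6}{-3} = 6 \left(- \frac{1}{3}\right) = -2$)
$d{\left(t,c \right)} = 332$ ($d{\left(t,c \right)} = 6 + 326 = 332$)
$n{\left(C,b \right)} = \left(-1 + b\right)^{2}$
$\frac{100719 + 163012}{d{\left(-185,453 \right)} + n{\left(-646,291 \right)}} = \frac{100719 + 163012}{332 + \left(-1 + 291\right)^{2}} = \frac{263731}{332 + 290^{2}} = \frac{263731}{332 + 84100} = \frac{263731}{84432}$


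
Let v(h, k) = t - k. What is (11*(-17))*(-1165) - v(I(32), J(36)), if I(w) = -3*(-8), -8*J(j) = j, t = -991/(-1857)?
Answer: 809094775/3714 ≈ 2.1785e+5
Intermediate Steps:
t = 991/1857 (t = -991*(-1/1857) = 991/1857 ≈ 0.53366)
J(j) = -j/8
I(w) = 24
v(h, k) = 991/1857 - k
(11*(-17))*(-1165) - v(I(32), J(36)) = (11*(-17))*(-1165) - (991/1857 - (-1)*36/8) = -187*(-1165) - (991/1857 - 1*(-9/2)) = 217855 - (991/1857 + 9/2) = 217855 - 1*18695/3714 = 217855 - 18695/3714 = 809094775/3714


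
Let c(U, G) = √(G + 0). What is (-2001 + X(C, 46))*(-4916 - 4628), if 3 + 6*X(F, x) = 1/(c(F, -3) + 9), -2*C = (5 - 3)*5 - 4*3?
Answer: 133715019/7 + 1193*I*√3/63 ≈ 1.9102e+7 + 32.799*I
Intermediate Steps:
c(U, G) = √G
C = 1 (C = -((5 - 3)*5 - 4*3)/2 = -(2*5 - 12)/2 = -(10 - 12)/2 = -½*(-2) = 1)
X(F, x) = -½ + 1/(6*(9 + I*√3)) (X(F, x) = -½ + 1/(6*(√(-3) + 9)) = -½ + 1/(6*(I*√3 + 9)) = -½ + 1/(6*(9 + I*√3)))
(-2001 + X(C, 46))*(-4916 - 4628) = (-2001 + (-3*√3 + 26*I)/(6*(√3 - 9*I)))*(-4916 - 4628) = (-2001 + (-3*√3 + 26*I)/(6*(√3 - 9*I)))*(-9544) = 19097544 - 4772*(-3*√3 + 26*I)/(3*(√3 - 9*I))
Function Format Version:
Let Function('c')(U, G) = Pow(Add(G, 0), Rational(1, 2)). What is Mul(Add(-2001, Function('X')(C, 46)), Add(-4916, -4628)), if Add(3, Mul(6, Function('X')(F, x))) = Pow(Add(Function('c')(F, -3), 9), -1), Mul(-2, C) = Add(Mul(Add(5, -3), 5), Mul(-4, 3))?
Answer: Add(Rational(133715019, 7), Mul(Rational(1193, 63), I, Pow(3, Rational(1, 2)))) ≈ Add(1.9102e+7, Mul(32.799, I))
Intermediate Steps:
Function('c')(U, G) = Pow(G, Rational(1, 2))
C = 1 (C = Mul(Rational(-1, 2), Add(Mul(Add(5, -3), 5), Mul(-4, 3))) = Mul(Rational(-1, 2), Add(Mul(2, 5), -12)) = Mul(Rational(-1, 2), Add(10, -12)) = Mul(Rational(-1, 2), -2) = 1)
Function('X')(F, x) = Add(Rational(-1, 2), Mul(Rational(1, 6), Pow(Add(9, Mul(I, Pow(3, Rational(1, 2)))), -1))) (Function('X')(F, x) = Add(Rational(-1, 2), Mul(Rational(1, 6), Pow(Add(Pow(-3, Rational(1, 2)), 9), -1))) = Add(Rational(-1, 2), Mul(Rational(1, 6), Pow(Add(Mul(I, Pow(3, Rational(1, 2))), 9), -1))) = Add(Rational(-1, 2), Mul(Rational(1, 6), Pow(Add(9, Mul(I, Pow(3, Rational(1, 2)))), -1))))
Mul(Add(-2001, Function('X')(C, 46)), Add(-4916, -4628)) = Mul(Add(-2001, Mul(Rational(1, 6), Pow(Add(Pow(3, Rational(1, 2)), Mul(-9, I)), -1), Add(Mul(-3, Pow(3, Rational(1, 2))), Mul(26, I)))), Add(-4916, -4628)) = Mul(Add(-2001, Mul(Rational(1, 6), Pow(Add(Pow(3, Rational(1, 2)), Mul(-9, I)), -1), Add(Mul(-3, Pow(3, Rational(1, 2))), Mul(26, I)))), -9544) = Add(19097544, Mul(Rational(-4772, 3), Pow(Add(Pow(3, Rational(1, 2)), Mul(-9, I)), -1), Add(Mul(-3, Pow(3, Rational(1, 2))), Mul(26, I))))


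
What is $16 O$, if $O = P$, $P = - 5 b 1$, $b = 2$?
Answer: $-160$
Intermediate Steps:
$P = -10$ ($P = \left(-5\right) 2 \cdot 1 = \left(-10\right) 1 = -10$)
$O = -10$
$16 O = 16 \left(-10\right) = -160$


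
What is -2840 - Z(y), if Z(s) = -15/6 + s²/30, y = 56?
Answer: -88261/30 ≈ -2942.0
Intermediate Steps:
Z(s) = -5/2 + s²/30 (Z(s) = -15*⅙ + s²*(1/30) = -5/2 + s²/30)
-2840 - Z(y) = -2840 - (-5/2 + (1/30)*56²) = -2840 - (-5/2 + (1/30)*3136) = -2840 - (-5/2 + 1568/15) = -2840 - 1*3061/30 = -2840 - 3061/30 = -88261/30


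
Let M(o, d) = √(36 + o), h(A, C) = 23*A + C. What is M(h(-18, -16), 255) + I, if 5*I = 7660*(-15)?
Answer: -22980 + I*√394 ≈ -22980.0 + 19.849*I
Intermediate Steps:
h(A, C) = C + 23*A
I = -22980 (I = (7660*(-15))/5 = (⅕)*(-114900) = -22980)
M(h(-18, -16), 255) + I = √(36 + (-16 + 23*(-18))) - 22980 = √(36 + (-16 - 414)) - 22980 = √(36 - 430) - 22980 = √(-394) - 22980 = I*√394 - 22980 = -22980 + I*√394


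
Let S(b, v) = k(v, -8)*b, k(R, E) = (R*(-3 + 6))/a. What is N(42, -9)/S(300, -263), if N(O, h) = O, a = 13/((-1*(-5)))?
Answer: -91/197250 ≈ -0.00046134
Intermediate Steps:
a = 13/5 ≈ 2.6000
k(R, E) = 15*R/13 (k(R, E) = (R*(-3 + 6))/(13/5) = (R*3)*(5/13) = (3*R)*(5/13) = 15*R/13)
S(b, v) = 15*b*v/13 (S(b, v) = (15*v/13)*b = 15*b*v/13)
N(42, -9)/S(300, -263) = 42/(((15/13)*300*(-263))) = 42/(-1183500/13) = 42*(-13/1183500) = -91/197250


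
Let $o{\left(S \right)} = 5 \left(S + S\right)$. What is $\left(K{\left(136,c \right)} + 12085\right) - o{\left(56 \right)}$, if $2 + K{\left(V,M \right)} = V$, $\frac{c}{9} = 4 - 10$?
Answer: $11659$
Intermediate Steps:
$c = -54$ ($c = 9 \left(4 - 10\right) = 9 \left(-6\right) = -54$)
$K{\left(V,M \right)} = -2 + V$
$o{\left(S \right)} = 10 S$ ($o{\left(S \right)} = 5 \cdot 2 S = 10 S$)
$\left(K{\left(136,c \right)} + 12085\right) - o{\left(56 \right)} = \left(\left(-2 + 136\right) + 12085\right) - 10 \cdot 56 = \left(134 + 12085\right) - 560 = 12219 - 560 = 11659$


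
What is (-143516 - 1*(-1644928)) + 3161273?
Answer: 4662685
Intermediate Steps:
(-143516 - 1*(-1644928)) + 3161273 = (-143516 + 1644928) + 3161273 = 1501412 + 3161273 = 4662685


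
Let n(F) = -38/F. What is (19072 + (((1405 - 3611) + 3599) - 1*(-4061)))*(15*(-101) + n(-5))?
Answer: -184852462/5 ≈ -3.6970e+7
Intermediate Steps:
(19072 + (((1405 - 3611) + 3599) - 1*(-4061)))*(15*(-101) + n(-5)) = (19072 + (((1405 - 3611) + 3599) - 1*(-4061)))*(15*(-101) - 38/(-5)) = (19072 + ((-2206 + 3599) + 4061))*(-1515 - 38*(-1/5)) = (19072 + (1393 + 4061))*(-1515 + 38/5) = (19072 + 5454)*(-7537/5) = 24526*(-7537/5) = -184852462/5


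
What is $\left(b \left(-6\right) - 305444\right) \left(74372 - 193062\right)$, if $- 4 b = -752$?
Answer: $36387030680$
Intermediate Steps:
$b = 188$ ($b = \left(- \frac{1}{4}\right) \left(-752\right) = 188$)
$\left(b \left(-6\right) - 305444\right) \left(74372 - 193062\right) = \left(188 \left(-6\right) - 305444\right) \left(74372 - 193062\right) = \left(-1128 - 305444\right) \left(-118690\right) = \left(-306572\right) \left(-118690\right) = 36387030680$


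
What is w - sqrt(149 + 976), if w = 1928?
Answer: 1928 - 15*sqrt(5) ≈ 1894.5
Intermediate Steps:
w - sqrt(149 + 976) = 1928 - sqrt(149 + 976) = 1928 - sqrt(1125) = 1928 - 15*sqrt(5)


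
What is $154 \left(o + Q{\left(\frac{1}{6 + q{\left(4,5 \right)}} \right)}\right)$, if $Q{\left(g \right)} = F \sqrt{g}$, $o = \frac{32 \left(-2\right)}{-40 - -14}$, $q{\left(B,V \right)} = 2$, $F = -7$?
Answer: $\frac{4928}{13} - \frac{539 \sqrt{2}}{2} \approx -2.0536$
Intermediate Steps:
$o = \frac{32}{13}$ ($o = - \frac{64}{-40 + 14} = - \frac{64}{-26} = \left(-64\right) \left(- \frac{1}{26}\right) = \frac{32}{13} \approx 2.4615$)
$Q{\left(g \right)} = - 7 \sqrt{g}$
$154 \left(o + Q{\left(\frac{1}{6 + q{\left(4,5 \right)}} \right)}\right) = 154 \left(\frac{32}{13} - 7 \sqrt{\frac{1}{6 + 2}}\right) = 154 \left(\frac{32}{13} - 7 \sqrt{\frac{1}{8}}\right) = 154 \left(\frac{32}{13} - \frac{7}{2 \sqrt{2}}\right) = 154 \left(\frac{32}{13} - 7 \frac{\sqrt{2}}{4}\right) = 154 \left(\frac{32}{13} - \frac{7 \sqrt{2}}{4}\right) = \frac{4928}{13} - \frac{539 \sqrt{2}}{2}$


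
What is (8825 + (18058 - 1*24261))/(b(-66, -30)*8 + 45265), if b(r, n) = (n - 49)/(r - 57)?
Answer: 322506/5568227 ≈ 0.057919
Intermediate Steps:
b(r, n) = (-49 + n)/(-57 + r)
(8825 + (18058 - 1*24261))/(b(-66, -30)*8 + 45265) = (8825 + (18058 - 1*24261))/(((-49 - 30)/(-57 - 66))*8 + 45265) = (8825 + (18058 - 24261))/((-79/(-123))*8 + 45265) = (8825 - 6203)/(-1/123*(-79)*8 + 45265) = 2622/((79/123)*8 + 45265) = 2622/(632/123 + 45265) = 2622/(5568227/123) = 2622*(123/5568227) = 322506/5568227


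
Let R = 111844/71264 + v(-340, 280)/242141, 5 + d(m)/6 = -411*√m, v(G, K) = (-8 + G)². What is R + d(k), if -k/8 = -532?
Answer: -120491428315/4313984056 - 9864*√266 ≈ -1.6091e+5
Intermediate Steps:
k = 4256 (k = -8*(-532) = 4256)
d(m) = -30 - 2466*√m (d(m) = -30 + 6*(-411*√m) = -30 - 2466*√m)
R = 8928093365/4313984056 (R = 111844/71264 + (-8 - 340)²/242141 = 111844*(1/71264) + (-348)²*(1/242141) = 27961/17816 + 121104*(1/242141) = 27961/17816 + 121104/242141 = 8928093365/4313984056 ≈ 2.0696)
R + d(k) = 8928093365/4313984056 + (-30 - 9864*√266) = -120491428315/4313984056 - 9864*√266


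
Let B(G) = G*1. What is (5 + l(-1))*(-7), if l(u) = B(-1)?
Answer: -28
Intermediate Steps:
B(G) = G
l(u) = -1
(5 + l(-1))*(-7) = (5 - 1)*(-7) = 4*(-7) = -28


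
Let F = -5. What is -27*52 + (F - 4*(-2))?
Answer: -1401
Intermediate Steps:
-27*52 + (F - 4*(-2)) = -27*52 + (-5 - 4*(-2)) = -1404 + (-5 + 8) = -1404 + 3 = -1401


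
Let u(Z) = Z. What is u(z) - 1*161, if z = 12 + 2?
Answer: -147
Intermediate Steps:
z = 14
u(z) - 1*161 = 14 - 1*161 = 14 - 161 = -147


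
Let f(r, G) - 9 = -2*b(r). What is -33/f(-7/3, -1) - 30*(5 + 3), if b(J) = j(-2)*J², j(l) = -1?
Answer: -43257/179 ≈ -241.66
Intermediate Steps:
b(J) = -J²
f(r, G) = 9 + 2*r² (f(r, G) = 9 - (-2)*r² = 9 + 2*r²)
-33/f(-7/3, -1) - 30*(5 + 3) = -33/(9 + 2*(-7/3)²) - 30*(5 + 3) = -33/(9 + 2*(-7*⅓)²) - 30*8 = -33/(9 + 2*(-7/3)²) - 240 = -33/(9 + 2*(49/9)) - 240 = -33/(9 + 98/9) - 240 = -33/179/9 - 240 = -33*9/179 - 240 = -297/179 - 240 = -43257/179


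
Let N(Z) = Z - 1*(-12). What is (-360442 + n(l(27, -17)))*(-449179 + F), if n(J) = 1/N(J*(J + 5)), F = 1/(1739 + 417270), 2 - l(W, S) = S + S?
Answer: 50472070482818439475/311742696 ≈ 1.6190e+11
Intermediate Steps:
l(W, S) = 2 - 2*S (l(W, S) = 2 - (S + S) = 2 - 2*S)
N(Z) = 12 + Z (N(Z) = Z + 12 = 12 + Z)
F = 1/419009 ≈ 2.3866e-6
n(J) = 1/(12 + J*(5 + J)) (n(J) = 1/(12 + J*(J + 5)) = 1/(12 + J*(5 + J)))
(-360442 + n(l(27, -17)))*(-449179 + F) = (-360442 + 1/(12 + (2 - 2*(-17))*(5 + (2 - 2*(-17)))))*(-449179 + 1/419009) = (-360442 + 1/(12 + (2 + 34)*(5 + (2 + 34))))*(-188210043610/419009) = (-360442 + 1/(12 + 36*(5 + 36)))*(-188210043610/419009) = (-360442 + 1/(12 + 36*41))*(-188210043610/419009) = (-360442 + 1/(12 + 1476))*(-188210043610/419009) = (-360442 + 1/1488)*(-188210043610/419009) = -536337695/1488*(-188210043610/419009) = 50472070482818439475/311742696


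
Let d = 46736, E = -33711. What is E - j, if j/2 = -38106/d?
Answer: -393860271/11684 ≈ -33709.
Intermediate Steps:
j = -19053/11684 (j = 2*(-38106/46736) = 2*(-38106*1/46736) = 2*(-19053/23368) = -19053/11684 ≈ -1.6307)
E - j = -33711 - 1*(-19053/11684) = -33711 + 19053/11684 = -393860271/11684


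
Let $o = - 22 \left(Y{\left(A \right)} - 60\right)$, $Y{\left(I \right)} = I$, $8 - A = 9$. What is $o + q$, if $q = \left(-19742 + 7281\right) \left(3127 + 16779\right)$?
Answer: $-248047324$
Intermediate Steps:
$A = -1$ ($A = 8 - 9 = -1$)
$q = -248048666$ ($q = \left(-12461\right) 19906 = -248048666$)
$o = 1342$ ($o = - 22 \left(-1 - 60\right) = \left(-22\right) \left(-61\right) = 1342$)
$o + q = 1342 - 248048666 = -248047324$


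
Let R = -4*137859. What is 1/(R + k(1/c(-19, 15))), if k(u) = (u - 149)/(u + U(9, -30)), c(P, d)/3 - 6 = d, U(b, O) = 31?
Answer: -977/538757665 ≈ -1.8134e-6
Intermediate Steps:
c(P, d) = 18 + 3*d
k(u) = (-149 + u)/(31 + u) (k(u) = (u - 149)/(u + 31) = (-149 + u)/(31 + u))
R = -551436
1/(R + k(1/c(-19, 15))) = 1/(-551436 + (-149 + 1/(18 + 3*15))/(31 + 1/(18 + 3*15))) = 1/(-551436 + (-149 + 1/(18 + 45))/(31 + 1/(18 + 45))) = 1/(-551436 + (-149 + 1/63)/(31 + 1/63)) = 1/(-551436 - 9386/63/(1954/63)) = 1/(-551436 + (63/1954)*(-9386/63)) = 1/(-551436 - 4693/977) = 1/(-538757665/977) = -977/538757665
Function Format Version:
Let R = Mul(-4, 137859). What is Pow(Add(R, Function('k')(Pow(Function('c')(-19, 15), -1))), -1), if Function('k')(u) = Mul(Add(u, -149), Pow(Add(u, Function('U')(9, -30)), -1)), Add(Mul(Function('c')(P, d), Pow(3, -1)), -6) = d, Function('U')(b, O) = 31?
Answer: Rational(-977, 538757665) ≈ -1.8134e-6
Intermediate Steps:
Function('c')(P, d) = Add(18, Mul(3, d))
Function('k')(u) = Mul(Pow(Add(31, u), -1), Add(-149, u)) (Function('k')(u) = Mul(Add(u, -149), Pow(Add(u, 31), -1)) = Mul(Add(-149, u), Pow(Add(31, u), -1)) = Mul(Pow(Add(31, u), -1), Add(-149, u)))
R = -551436
Pow(Add(R, Function('k')(Pow(Function('c')(-19, 15), -1))), -1) = Pow(Add(-551436, Mul(Pow(Add(31, Pow(Add(18, Mul(3, 15)), -1)), -1), Add(-149, Pow(Add(18, Mul(3, 15)), -1)))), -1) = Pow(Add(-551436, Mul(Pow(Add(31, Pow(Add(18, 45), -1)), -1), Add(-149, Pow(Add(18, 45), -1)))), -1) = Pow(Add(-551436, Mul(Pow(Add(31, Pow(63, -1)), -1), Add(-149, Pow(63, -1)))), -1) = Pow(Add(-551436, Mul(Pow(Add(31, Rational(1, 63)), -1), Add(-149, Rational(1, 63)))), -1) = Pow(Add(-551436, Mul(Pow(Rational(1954, 63), -1), Rational(-9386, 63))), -1) = Pow(Add(-551436, Mul(Rational(63, 1954), Rational(-9386, 63))), -1) = Pow(Add(-551436, Rational(-4693, 977)), -1) = Pow(Rational(-538757665, 977), -1) = Rational(-977, 538757665)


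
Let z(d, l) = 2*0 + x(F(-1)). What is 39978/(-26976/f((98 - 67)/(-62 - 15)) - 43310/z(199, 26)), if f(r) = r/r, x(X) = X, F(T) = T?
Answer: 19989/8167 ≈ 2.4475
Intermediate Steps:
f(r) = 1
z(d, l) = -1 (z(d, l) = 2*0 - 1 = 0 - 1 = -1)
39978/(-26976/f((98 - 67)/(-62 - 15)) - 43310/z(199, 26)) = 39978/(-26976/1 - 43310/(-1)) = 39978/(-26976*1 - 43310*(-1)) = 39978/(-26976 + 43310) = 39978/16334 = 39978*(1/16334) = 19989/8167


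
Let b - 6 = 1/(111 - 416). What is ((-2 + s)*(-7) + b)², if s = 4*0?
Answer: 37197801/93025 ≈ 399.87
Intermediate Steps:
s = 0
b = 1829/305 (b = 6 + 1/(111 - 416) = 6 + 1/(-305) = 6 - 1/305 = 1829/305 ≈ 5.9967)
((-2 + s)*(-7) + b)² = ((-2 + 0)*(-7) + 1829/305)² = (-2*(-7) + 1829/305)² = (14 + 1829/305)² = (6099/305)² = 37197801/93025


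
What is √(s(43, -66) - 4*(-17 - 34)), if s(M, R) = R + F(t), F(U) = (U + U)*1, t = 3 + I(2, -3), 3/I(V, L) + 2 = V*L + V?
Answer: √143 ≈ 11.958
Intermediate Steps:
I(V, L) = 3/(-2 + V + L*V) (I(V, L) = 3/(-2 + (V*L + V)) = 3/(-2 + (L*V + V)) = 3/(-2 + (V + L*V)) = 3/(-2 + V + L*V))
t = 5/2 (t = 3 + 3/(-2 + 2 - 3*2) = 3 + 3/(-2 + 2 - 6) = 3 + 3/(-6) = 3 + 3*(-⅙) = 3 - ½ = 5/2 ≈ 2.5000)
F(U) = 2*U (F(U) = (2*U)*1 = 2*U)
s(M, R) = 5 + R (s(M, R) = R + 2*(5/2) = R + 5 = 5 + R)
√(s(43, -66) - 4*(-17 - 34)) = √((5 - 66) - 4*(-17 - 34)) = √(-61 - 4*(-51)) = √(-61 + 204) = √143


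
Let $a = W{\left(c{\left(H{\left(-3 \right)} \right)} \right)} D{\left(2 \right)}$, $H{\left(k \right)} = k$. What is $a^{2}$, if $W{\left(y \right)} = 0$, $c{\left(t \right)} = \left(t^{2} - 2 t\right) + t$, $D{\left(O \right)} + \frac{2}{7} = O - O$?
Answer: $0$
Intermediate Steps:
$D{\left(O \right)} = - \frac{2}{7}$ ($D{\left(O \right)} = - \frac{2}{7} + \left(O - O\right) = - \frac{2}{7} + 0 = - \frac{2}{7}$)
$c{\left(t \right)} = t^{2} - t$
$a = 0$ ($a = 0 \left(- \frac{2}{7}\right) = 0$)
$a^{2} = 0^{2} = 0$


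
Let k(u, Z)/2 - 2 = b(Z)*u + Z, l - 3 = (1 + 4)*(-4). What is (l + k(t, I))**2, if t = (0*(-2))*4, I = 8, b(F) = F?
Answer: 9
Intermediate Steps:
t = 0 (t = 0*4 = 0)
l = -17 (l = 3 + (1 + 4)*(-4) = 3 + 5*(-4) = 3 - 20 = -17)
k(u, Z) = 4 + 2*Z + 2*Z*u (k(u, Z) = 4 + 2*(Z*u + Z) = 4 + 2*(Z + Z*u) = 4 + (2*Z + 2*Z*u) = 4 + 2*Z + 2*Z*u)
(l + k(t, I))**2 = (-17 + (4 + 2*8 + 2*8*0))**2 = (-17 + (4 + 16 + 0))**2 = (-17 + 20)**2 = 3**2 = 9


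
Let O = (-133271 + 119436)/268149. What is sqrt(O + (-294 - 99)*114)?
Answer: I*sqrt(252286131993)/2373 ≈ 211.67*I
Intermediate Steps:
O = -13835/268149 (O = -13835*1/268149 = -13835/268149 ≈ -0.051594)
sqrt(O + (-294 - 99)*114) = sqrt(-13835/268149 + (-294 - 99)*114) = sqrt(-13835/268149 - 393*114) = sqrt(-13835/268149 - 44802) = sqrt(-12013625333/268149) = I*sqrt(252286131993)/2373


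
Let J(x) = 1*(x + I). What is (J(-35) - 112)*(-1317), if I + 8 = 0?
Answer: 204135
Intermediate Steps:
I = -8 (I = -8 + 0 = -8)
J(x) = -8 + x (J(x) = 1*(x - 8) = 1*(-8 + x) = -8 + x)
(J(-35) - 112)*(-1317) = ((-8 - 35) - 112)*(-1317) = (-43 - 112)*(-1317) = -155*(-1317) = 204135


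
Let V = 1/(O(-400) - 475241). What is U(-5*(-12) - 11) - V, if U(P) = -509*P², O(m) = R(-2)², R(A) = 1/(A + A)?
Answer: -9292739630179/7603855 ≈ -1.2221e+6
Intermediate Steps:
R(A) = 1/(2*A)
O(m) = 1/16 (O(m) = ((½)/(-2))² = ((½)*(-½))² = (-¼)² = 1/16)
V = -16/7603855 (V = 1/(1/16 - 475241) = 1/(-7603855/16) = -16/7603855 ≈ -2.1042e-6)
U(-5*(-12) - 11) - V = -509*(-5*(-12) - 11)² - 1*(-16/7603855) = -509*(60 - 11)² + 16/7603855 = -509*49² + 16/7603855 = -509*2401 + 16/7603855 = -1222109 + 16/7603855 = -9292739630179/7603855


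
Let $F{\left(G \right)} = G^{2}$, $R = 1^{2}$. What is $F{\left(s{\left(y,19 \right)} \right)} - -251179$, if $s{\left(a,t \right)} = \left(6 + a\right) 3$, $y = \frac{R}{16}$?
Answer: $\frac{64386505}{256} \approx 2.5151 \cdot 10^{5}$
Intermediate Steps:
$R = 1$
$y = \frac{1}{16}$ ($y = 1 \cdot \frac{1}{16} = \frac{1}{16} \approx 0.0625$)
$s{\left(a,t \right)} = 18 + 3 a$
$F{\left(s{\left(y,19 \right)} \right)} - -251179 = \left(18 + 3 \cdot \frac{1}{16}\right)^{2} - -251179 = \left(18 + \frac{3}{16}\right)^{2} + 251179 = \left(\frac{291}{16}\right)^{2} + 251179 = \frac{84681}{256} + 251179 = \frac{64386505}{256}$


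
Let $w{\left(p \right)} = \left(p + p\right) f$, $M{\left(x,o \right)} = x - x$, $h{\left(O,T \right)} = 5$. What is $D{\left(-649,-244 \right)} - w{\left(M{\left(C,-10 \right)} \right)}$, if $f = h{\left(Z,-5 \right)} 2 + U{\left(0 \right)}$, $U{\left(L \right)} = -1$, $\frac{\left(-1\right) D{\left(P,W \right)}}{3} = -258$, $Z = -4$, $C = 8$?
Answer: $774$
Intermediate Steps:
$D{\left(P,W \right)} = 774$ ($D{\left(P,W \right)} = \left(-3\right) \left(-258\right) = 774$)
$M{\left(x,o \right)} = 0$
$f = 9$ ($f = 5 \cdot 2 - 1 = 10 - 1 = 9$)
$w{\left(p \right)} = 18 p$ ($w{\left(p \right)} = \left(p + p\right) 9 = 2 p 9 = 18 p$)
$D{\left(-649,-244 \right)} - w{\left(M{\left(C,-10 \right)} \right)} = 774 - 18 \cdot 0 = 774 - 0 = 774 + 0 = 774$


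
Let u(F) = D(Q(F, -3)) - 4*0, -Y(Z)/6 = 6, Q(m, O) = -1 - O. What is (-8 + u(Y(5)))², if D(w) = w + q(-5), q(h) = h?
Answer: 121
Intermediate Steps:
D(w) = -5 + w (D(w) = w - 5 = -5 + w)
Y(Z) = -36 (Y(Z) = -6*6 = -36)
u(F) = -3 (u(F) = (-5 + (-1 - 1*(-3))) - 4*0 = (-5 + (-1 + 3)) + 0 = (-5 + 2) + 0 = -3 + 0 = -3)
(-8 + u(Y(5)))² = (-8 - 3)² = (-11)² = 121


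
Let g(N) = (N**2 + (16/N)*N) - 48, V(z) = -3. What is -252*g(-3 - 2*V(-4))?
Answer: 5796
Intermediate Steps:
g(N) = -32 + N**2 (g(N) = (N**2 + 16) - 48 = (16 + N**2) - 48 = -32 + N**2)
-252*g(-3 - 2*V(-4)) = -252*(-32 + (-3 - 2*(-3))**2) = -252*(-32 + (-3 + 6)**2) = -252*(-32 + 3**2) = -252*(-32 + 9) = -252*(-23) = 5796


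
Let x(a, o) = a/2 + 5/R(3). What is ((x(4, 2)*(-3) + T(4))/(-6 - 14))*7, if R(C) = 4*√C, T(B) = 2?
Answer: 7/5 + 7*√3/16 ≈ 2.1578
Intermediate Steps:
x(a, o) = a/2 + 5*√3/12 (x(a, o) = a/2 + 5/((4*√3)) = a*(½) + 5*(√3/12) = a/2 + 5*√3/12)
((x(4, 2)*(-3) + T(4))/(-6 - 14))*7 = ((((½)*4 + 5*√3/12)*(-3) + 2)/(-6 - 14))*7 = (((2 + 5*√3/12)*(-3) + 2)/(-20))*7 = (((-6 - 5*√3/4) + 2)*(-1/20))*7 = ((-4 - 5*√3/4)*(-1/20))*7 = (⅕ + √3/16)*7 = 7/5 + 7*√3/16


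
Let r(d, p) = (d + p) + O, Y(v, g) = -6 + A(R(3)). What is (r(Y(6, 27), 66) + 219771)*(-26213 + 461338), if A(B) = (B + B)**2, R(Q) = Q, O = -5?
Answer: 95667452750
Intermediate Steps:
A(B) = 4*B**2 (A(B) = (2*B)**2 = 4*B**2)
Y(v, g) = 30 (Y(v, g) = -6 + 4*3**2 = -6 + 4*9 = -6 + 36 = 30)
r(d, p) = -5 + d + p (r(d, p) = (d + p) - 5 = -5 + d + p)
(r(Y(6, 27), 66) + 219771)*(-26213 + 461338) = ((-5 + 30 + 66) + 219771)*(-26213 + 461338) = (91 + 219771)*435125 = 219862*435125 = 95667452750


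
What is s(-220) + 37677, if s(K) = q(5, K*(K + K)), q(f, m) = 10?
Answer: 37687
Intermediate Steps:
s(K) = 10
s(-220) + 37677 = 10 + 37677 = 37687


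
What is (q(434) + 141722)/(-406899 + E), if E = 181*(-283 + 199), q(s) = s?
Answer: -142156/422103 ≈ -0.33678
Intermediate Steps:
E = -15204 (E = 181*(-84) = -15204)
(q(434) + 141722)/(-406899 + E) = (434 + 141722)/(-406899 - 15204) = 142156/(-422103) = 142156*(-1/422103) = -142156/422103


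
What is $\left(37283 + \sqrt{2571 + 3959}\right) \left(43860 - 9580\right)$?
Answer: $1278061240 + 34280 \sqrt{6530} \approx 1.2808 \cdot 10^{9}$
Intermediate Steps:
$\left(37283 + \sqrt{2571 + 3959}\right) \left(43860 - 9580\right) = \left(37283 + \sqrt{6530}\right) 34280 = 1278061240 + 34280 \sqrt{6530}$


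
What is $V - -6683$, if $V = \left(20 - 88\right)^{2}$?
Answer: $11307$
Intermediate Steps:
$V = 4624$ ($V = \left(-68\right)^{2} = 4624$)
$V - -6683 = 4624 - -6683 = 4624 + 6683 = 11307$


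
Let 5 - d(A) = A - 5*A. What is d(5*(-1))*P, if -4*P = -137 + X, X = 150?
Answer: 195/4 ≈ 48.750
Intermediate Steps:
P = -13/4 (P = -(-137 + 150)/4 = -¼*13 = -13/4 ≈ -3.2500)
d(A) = 5 + 4*A (d(A) = 5 - (A - 5*A) = 5 - (-4)*A = 5 + 4*A)
d(5*(-1))*P = (5 + 4*(5*(-1)))*(-13/4) = (5 + 4*(-5))*(-13/4) = (5 - 20)*(-13/4) = -15*(-13/4) = 195/4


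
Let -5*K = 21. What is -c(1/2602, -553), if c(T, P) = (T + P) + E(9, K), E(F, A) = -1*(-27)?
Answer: 1368651/2602 ≈ 526.00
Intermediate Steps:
K = -21/5 (K = -⅕*21 = -21/5 ≈ -4.2000)
E(F, A) = 27
c(T, P) = 27 + P + T (c(T, P) = (T + P) + 27 = (P + T) + 27 = 27 + P + T)
-c(1/2602, -553) = -(27 - 553 + 1/2602) = -1*(-1368651/2602) = 1368651/2602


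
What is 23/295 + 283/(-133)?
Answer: -80426/39235 ≈ -2.0499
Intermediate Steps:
23/295 + 283/(-133) = 23*(1/295) + 283*(-1/133) = 23/295 - 283/133 = -80426/39235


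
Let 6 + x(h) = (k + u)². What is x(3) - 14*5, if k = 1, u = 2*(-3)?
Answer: -51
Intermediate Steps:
u = -6
x(h) = 19 (x(h) = -6 + (1 - 6)² = -6 + (-5)² = -6 + 25 = 19)
x(3) - 14*5 = 19 - 14*5 = 19 - 70 = -51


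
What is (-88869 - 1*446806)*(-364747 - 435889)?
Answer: 428880689300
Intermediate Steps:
(-88869 - 1*446806)*(-364747 - 435889) = (-88869 - 446806)*(-800636) = -535675*(-800636) = 428880689300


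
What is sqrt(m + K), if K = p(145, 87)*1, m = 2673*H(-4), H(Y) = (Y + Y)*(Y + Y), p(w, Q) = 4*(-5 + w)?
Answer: 4*sqrt(10727) ≈ 414.29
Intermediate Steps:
p(w, Q) = -20 + 4*w
H(Y) = 4*Y**2 (H(Y) = (2*Y)*(2*Y) = 4*Y**2)
m = 171072 (m = 2673*(4*(-4)**2) = 2673*(4*16) = 2673*64 = 171072)
K = 560 (K = (-20 + 4*145)*1 = (-20 + 580)*1 = 560*1 = 560)
sqrt(m + K) = sqrt(171072 + 560) = sqrt(171632) = 4*sqrt(10727)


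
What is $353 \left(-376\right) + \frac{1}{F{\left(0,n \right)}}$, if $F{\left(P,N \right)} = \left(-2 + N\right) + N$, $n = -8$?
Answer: $- \frac{2389105}{18} \approx -1.3273 \cdot 10^{5}$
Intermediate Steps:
$F{\left(P,N \right)} = -2 + 2 N$
$353 \left(-376\right) + \frac{1}{F{\left(0,n \right)}} = 353 \left(-376\right) + \frac{1}{-2 + 2 \left(-8\right)} = -132728 + \frac{1}{-2 - 16} = -132728 + \frac{1}{-18} = -132728 - \frac{1}{18} = - \frac{2389105}{18}$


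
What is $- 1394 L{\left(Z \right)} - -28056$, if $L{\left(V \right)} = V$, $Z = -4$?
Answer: $33632$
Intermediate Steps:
$- 1394 L{\left(Z \right)} - -28056 = \left(-1394\right) \left(-4\right) - -28056 = 5576 + 28056 = 33632$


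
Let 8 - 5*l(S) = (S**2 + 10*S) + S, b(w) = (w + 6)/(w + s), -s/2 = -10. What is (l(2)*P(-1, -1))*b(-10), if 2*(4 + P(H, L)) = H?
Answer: -162/25 ≈ -6.4800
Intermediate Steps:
s = 20 (s = -2*(-10) = 20)
b(w) = (6 + w)/(20 + w) (b(w) = (w + 6)/(w + 20) = (6 + w)/(20 + w))
P(H, L) = -4 + H/2
l(S) = 8/5 - 11*S/5 - S**2/5 (l(S) = 8/5 - ((S**2 + 10*S) + S)/5 = 8/5 - (S**2 + 11*S)/5 = 8/5 + (-11*S/5 - S**2/5) = 8/5 - 11*S/5 - S**2/5)
(l(2)*P(-1, -1))*b(-10) = ((8/5 - 11/5*2 - 1/5*2**2)*(-4 + (1/2)*(-1)))*((6 - 10)/(20 - 10)) = ((8/5 - 22/5 - 1/5*4)*(-4 - 1/2))*(-4/10) = ((8/5 - 22/5 - 4/5)*(-9/2))*((1/10)*(-4)) = -18/5*(-9/2)*(-2/5) = (81/5)*(-2/5) = -162/25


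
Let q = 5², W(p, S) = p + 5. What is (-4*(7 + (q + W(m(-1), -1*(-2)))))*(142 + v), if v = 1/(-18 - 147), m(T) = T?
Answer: -1124592/55 ≈ -20447.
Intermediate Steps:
v = -1/165 (v = 1/(-165) = -1/165 ≈ -0.0060606)
W(p, S) = 5 + p
q = 25
(-4*(7 + (q + W(m(-1), -1*(-2)))))*(142 + v) = (-4*(7 + (25 + (5 - 1))))*(142 - 1/165) = -4*(7 + (25 + 4))*(23429/165) = -4*(7 + 29)*(23429/165) = -4*36*(23429/165) = -144*23429/165 = -1124592/55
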